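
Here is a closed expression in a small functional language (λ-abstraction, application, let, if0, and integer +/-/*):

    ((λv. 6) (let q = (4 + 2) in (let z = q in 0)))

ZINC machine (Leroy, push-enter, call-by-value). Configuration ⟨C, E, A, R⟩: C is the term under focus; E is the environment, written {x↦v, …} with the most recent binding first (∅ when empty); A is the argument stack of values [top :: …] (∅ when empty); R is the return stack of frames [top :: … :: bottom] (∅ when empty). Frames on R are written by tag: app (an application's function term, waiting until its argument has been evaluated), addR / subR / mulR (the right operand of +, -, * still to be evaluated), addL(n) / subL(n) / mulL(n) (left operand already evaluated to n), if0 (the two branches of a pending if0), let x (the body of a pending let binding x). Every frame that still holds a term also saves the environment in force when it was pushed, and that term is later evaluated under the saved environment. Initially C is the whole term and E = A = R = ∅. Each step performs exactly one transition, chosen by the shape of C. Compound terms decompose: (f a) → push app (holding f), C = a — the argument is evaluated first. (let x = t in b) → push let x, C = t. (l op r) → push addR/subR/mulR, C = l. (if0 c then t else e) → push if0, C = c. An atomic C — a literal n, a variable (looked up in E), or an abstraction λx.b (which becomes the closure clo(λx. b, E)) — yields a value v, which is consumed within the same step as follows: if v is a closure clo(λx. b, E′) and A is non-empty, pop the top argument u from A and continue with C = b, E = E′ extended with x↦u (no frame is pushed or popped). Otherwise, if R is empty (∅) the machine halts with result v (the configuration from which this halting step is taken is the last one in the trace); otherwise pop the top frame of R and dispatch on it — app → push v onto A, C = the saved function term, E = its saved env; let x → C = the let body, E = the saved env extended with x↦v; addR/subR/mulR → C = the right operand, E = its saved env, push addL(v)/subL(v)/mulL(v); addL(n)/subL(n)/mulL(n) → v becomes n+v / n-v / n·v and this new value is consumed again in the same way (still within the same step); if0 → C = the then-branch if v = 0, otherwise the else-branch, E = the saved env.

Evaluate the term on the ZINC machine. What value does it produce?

Answer: 6

Execution trace:
0. [C=((λv. 6) (let q = (4 + 2) in (let z = q in 0))) | E=∅ | A=∅ | R=∅]
1. [C=(let q = (4 + 2) in (let z = q in 0)) | E=∅ | A=∅ | R=[app]]
2. [C=(4 + 2) | E=∅ | A=∅ | R=[let q :: app]]
3. [C=4 | E=∅ | A=∅ | R=[addR :: let q :: app]]
4. [C=2 | E=∅ | A=∅ | R=[addL(4) :: let q :: app]]
5. [C=(let z = q in 0) | E={q↦6} | A=∅ | R=[app]]
6. [C=q | E={q↦6} | A=∅ | R=[let z :: app]]
7. [C=0 | E={z↦6, q↦6} | A=∅ | R=[app]]
8. [C=(λv. 6) | E=∅ | A=[0] | R=∅]
9. [C=6 | E={v↦0} | A=∅ | R=∅]
→ final value 6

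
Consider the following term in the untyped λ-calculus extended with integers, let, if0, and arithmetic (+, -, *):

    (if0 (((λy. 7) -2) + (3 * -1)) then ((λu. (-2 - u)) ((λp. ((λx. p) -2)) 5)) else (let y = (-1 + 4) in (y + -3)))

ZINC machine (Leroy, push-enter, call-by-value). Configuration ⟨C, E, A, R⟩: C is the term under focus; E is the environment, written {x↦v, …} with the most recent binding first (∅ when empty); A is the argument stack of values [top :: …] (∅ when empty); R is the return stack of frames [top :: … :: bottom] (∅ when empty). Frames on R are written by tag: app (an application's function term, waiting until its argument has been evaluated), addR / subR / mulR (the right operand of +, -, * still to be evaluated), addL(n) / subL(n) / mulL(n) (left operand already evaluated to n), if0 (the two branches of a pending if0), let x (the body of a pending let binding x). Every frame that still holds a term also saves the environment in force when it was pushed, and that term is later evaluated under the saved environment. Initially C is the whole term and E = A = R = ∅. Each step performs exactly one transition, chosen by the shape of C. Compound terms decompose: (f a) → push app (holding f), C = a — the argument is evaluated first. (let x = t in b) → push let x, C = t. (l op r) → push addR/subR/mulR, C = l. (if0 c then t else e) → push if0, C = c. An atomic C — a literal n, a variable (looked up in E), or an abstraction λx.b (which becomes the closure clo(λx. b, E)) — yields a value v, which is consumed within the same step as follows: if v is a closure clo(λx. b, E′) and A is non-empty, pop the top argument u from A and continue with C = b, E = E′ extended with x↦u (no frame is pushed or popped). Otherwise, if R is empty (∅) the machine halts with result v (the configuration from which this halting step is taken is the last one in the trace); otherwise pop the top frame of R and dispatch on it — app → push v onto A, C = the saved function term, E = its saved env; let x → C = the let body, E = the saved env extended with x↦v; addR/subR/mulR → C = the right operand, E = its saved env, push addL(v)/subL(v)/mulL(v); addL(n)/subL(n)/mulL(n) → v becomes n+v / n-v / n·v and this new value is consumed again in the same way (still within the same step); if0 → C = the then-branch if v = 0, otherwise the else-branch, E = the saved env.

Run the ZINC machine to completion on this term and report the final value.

step 0: <C=(if0 (((λy. 7) -2) + (3 * -1)) then ((λu. (-2 - u)) ((λp. ((λx. p) -2)) 5)) else (let y = (-1 + 4) in (y + -3))), E=∅, A=∅, R=∅>
step 1: <C=(((λy. 7) -2) + (3 * -1)), E=∅, A=∅, R=[if0]>
step 2: <C=((λy. 7) -2), E=∅, A=∅, R=[addR :: if0]>
step 3: <C=-2, E=∅, A=∅, R=[app :: addR :: if0]>
step 4: <C=(λy. 7), E=∅, A=[-2], R=[addR :: if0]>
step 5: <C=7, E={y↦-2}, A=∅, R=[addR :: if0]>
step 6: <C=(3 * -1), E=∅, A=∅, R=[addL(7) :: if0]>
step 7: <C=3, E=∅, A=∅, R=[mulR :: addL(7) :: if0]>
step 8: <C=-1, E=∅, A=∅, R=[mulL(3) :: addL(7) :: if0]>
step 9: <C=(let y = (-1 + 4) in (y + -3)), E=∅, A=∅, R=∅>
step 10: <C=(-1 + 4), E=∅, A=∅, R=[let y]>
step 11: <C=-1, E=∅, A=∅, R=[addR :: let y]>
step 12: <C=4, E=∅, A=∅, R=[addL(-1) :: let y]>
step 13: <C=(y + -3), E={y↦3}, A=∅, R=∅>
step 14: <C=y, E={y↦3}, A=∅, R=[addR]>
step 15: <C=-3, E={y↦3}, A=∅, R=[addL(3)]>
→ final value 0

Answer: 0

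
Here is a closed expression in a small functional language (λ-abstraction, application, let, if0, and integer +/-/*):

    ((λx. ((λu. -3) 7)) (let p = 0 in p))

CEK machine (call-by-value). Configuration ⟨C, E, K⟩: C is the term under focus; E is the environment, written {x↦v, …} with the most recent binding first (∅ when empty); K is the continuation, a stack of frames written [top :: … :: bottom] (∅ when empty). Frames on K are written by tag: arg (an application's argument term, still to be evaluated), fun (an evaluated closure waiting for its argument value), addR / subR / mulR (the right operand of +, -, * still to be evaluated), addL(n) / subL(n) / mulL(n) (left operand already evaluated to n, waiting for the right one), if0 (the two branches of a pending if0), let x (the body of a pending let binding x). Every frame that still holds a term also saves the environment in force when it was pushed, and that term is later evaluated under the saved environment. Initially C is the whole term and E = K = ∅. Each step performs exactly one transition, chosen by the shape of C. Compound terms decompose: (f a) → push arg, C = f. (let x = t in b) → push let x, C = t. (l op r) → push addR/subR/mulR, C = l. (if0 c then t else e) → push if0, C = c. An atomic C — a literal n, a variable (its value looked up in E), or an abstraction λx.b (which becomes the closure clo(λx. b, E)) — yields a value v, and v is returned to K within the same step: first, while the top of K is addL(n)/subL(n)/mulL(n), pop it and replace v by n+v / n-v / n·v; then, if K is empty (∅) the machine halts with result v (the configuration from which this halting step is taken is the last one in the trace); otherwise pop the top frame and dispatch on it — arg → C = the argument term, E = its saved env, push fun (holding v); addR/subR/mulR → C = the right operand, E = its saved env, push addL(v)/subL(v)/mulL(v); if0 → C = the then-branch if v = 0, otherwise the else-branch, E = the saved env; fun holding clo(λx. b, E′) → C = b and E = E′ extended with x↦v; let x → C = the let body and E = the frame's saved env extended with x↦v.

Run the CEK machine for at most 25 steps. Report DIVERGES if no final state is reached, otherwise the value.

Answer: -3

Execution trace:
step 0: ⟨C=((λx. ((λu. -3) 7)) (let p = 0 in p)); E=∅; K=∅⟩
step 1: ⟨C=(λx. ((λu. -3) 7)); E=∅; K=[arg]⟩
step 2: ⟨C=(let p = 0 in p); E=∅; K=[fun]⟩
step 3: ⟨C=0; E=∅; K=[let p :: fun]⟩
step 4: ⟨C=p; E={p↦0}; K=[fun]⟩
step 5: ⟨C=((λu. -3) 7); E={x↦0}; K=∅⟩
step 6: ⟨C=(λu. -3); E={x↦0}; K=[arg]⟩
step 7: ⟨C=7; E={x↦0}; K=[fun]⟩
step 8: ⟨C=-3; E={u↦7, x↦0}; K=∅⟩
→ final value -3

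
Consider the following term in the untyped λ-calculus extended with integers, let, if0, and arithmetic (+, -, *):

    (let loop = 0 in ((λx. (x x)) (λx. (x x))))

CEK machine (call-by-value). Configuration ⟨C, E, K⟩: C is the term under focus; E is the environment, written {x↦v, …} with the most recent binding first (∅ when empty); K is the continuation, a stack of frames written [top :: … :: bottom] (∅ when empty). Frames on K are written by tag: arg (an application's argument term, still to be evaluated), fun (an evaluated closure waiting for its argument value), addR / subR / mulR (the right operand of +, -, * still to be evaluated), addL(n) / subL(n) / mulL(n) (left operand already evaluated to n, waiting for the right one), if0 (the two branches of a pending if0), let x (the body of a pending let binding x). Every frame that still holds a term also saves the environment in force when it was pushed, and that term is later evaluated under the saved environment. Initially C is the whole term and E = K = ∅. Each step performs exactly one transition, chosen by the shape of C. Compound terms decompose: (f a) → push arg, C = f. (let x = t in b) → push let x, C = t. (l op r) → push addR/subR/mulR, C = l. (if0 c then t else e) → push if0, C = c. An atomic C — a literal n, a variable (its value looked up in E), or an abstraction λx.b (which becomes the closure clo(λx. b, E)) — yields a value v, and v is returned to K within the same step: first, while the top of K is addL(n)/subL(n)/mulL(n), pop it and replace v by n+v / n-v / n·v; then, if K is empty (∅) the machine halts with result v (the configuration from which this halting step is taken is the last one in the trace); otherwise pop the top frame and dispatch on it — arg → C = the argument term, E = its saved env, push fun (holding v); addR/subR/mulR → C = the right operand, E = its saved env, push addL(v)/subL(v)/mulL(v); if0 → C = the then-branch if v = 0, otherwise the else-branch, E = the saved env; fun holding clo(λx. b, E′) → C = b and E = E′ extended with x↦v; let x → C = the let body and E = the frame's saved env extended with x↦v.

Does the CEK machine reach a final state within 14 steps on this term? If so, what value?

Answer: DIVERGES (no final state within 14 steps)

Execution trace:
step 0: [C=(let loop = 0 in ((λx. (x x)) (λx. (x x)))) | E=∅ | K=∅]
step 1: [C=0 | E=∅ | K=[let loop]]
step 2: [C=((λx. (x x)) (λx. (x x))) | E={loop↦0} | K=∅]
step 3: [C=(λx. (x x)) | E={loop↦0} | K=[arg]]
step 4: [C=(λx. (x x)) | E={loop↦0} | K=[fun]]
step 5: [C=(x x) | E={x↦clo(λx. (x x), {loop↦0}), loop↦0} | K=∅]
step 6: [C=x | E={x↦clo(λx. (x x), {loop↦0}), loop↦0} | K=[arg]]
step 7: [C=x | E={x↦clo(λx. (x x), {loop↦0}), loop↦0} | K=[fun]]
… configuration repeats with period 3 (steps 5–7 recur indefinitely) …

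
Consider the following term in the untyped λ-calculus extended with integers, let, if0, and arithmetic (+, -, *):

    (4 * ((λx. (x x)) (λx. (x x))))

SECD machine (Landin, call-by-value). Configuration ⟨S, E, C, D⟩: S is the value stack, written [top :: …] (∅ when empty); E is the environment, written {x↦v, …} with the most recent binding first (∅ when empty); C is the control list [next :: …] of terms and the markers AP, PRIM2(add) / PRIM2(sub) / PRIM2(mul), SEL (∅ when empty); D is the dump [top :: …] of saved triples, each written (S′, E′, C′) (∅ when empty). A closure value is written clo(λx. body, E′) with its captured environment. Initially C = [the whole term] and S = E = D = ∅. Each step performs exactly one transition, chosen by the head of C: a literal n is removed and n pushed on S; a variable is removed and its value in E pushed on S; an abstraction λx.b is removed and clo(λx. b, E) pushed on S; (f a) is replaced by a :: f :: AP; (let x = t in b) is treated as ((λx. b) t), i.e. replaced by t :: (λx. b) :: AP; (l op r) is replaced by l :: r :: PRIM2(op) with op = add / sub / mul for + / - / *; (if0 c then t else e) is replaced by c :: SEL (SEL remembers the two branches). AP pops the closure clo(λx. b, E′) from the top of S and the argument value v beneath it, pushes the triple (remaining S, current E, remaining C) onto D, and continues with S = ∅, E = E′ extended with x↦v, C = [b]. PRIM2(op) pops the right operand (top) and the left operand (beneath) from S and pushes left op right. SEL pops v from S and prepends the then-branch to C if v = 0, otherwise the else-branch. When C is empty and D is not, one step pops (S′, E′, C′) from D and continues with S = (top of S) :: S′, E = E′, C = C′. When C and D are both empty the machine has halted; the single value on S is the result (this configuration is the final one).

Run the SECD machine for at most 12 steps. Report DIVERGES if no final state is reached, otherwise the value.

Answer: DIVERGES (no final state within 12 steps)

Execution trace:
step 0: [S=∅ | E=∅ | C=[(4 * ((λx. (x x)) (λx. (x x))))] | D=∅]
step 1: [S=∅ | E=∅ | C=[4 :: ((λx. (x x)) (λx. (x x))) :: PRIM2(mul)] | D=∅]
step 2: [S=[4] | E=∅ | C=[((λx. (x x)) (λx. (x x))) :: PRIM2(mul)] | D=∅]
step 3: [S=[4] | E=∅ | C=[(λx. (x x)) :: (λx. (x x)) :: AP :: PRIM2(mul)] | D=∅]
step 4: [S=[clo(λx. (x x), ∅) :: 4] | E=∅ | C=[(λx. (x x)) :: AP :: PRIM2(mul)] | D=∅]
step 5: [S=[clo(λx. (x x), ∅) :: clo(λx. (x x), ∅) :: 4] | E=∅ | C=[AP :: PRIM2(mul)] | D=∅]
step 6: [S=∅ | E={x↦clo(λx. (x x), ∅)} | C=[(x x)] | D=[([4], ∅, [PRIM2(mul)])]]
step 7: [S=∅ | E={x↦clo(λx. (x x), ∅)} | C=[x :: x :: AP] | D=[([4], ∅, [PRIM2(mul)])]]
step 8: [S=[clo(λx. (x x), ∅)] | E={x↦clo(λx. (x x), ∅)} | C=[x :: AP] | D=[([4], ∅, [PRIM2(mul)])]]
step 9: [S=[clo(λx. (x x), ∅) :: clo(λx. (x x), ∅)] | E={x↦clo(λx. (x x), ∅)} | C=[AP] | D=[([4], ∅, [PRIM2(mul)])]]
step 10: [S=∅ | E={x↦clo(λx. (x x), ∅)} | C=[(x x)] | D=[(∅, {x↦clo(λx. (x x), ∅)}, ∅) :: ([4], ∅, [PRIM2(mul)])]]
step 11: [S=∅ | E={x↦clo(λx. (x x), ∅)} | C=[x :: x :: AP] | D=[(∅, {x↦clo(λx. (x x), ∅)}, ∅) :: ([4], ∅, [PRIM2(mul)])]]
step 12: [S=[clo(λx. (x x), ∅)] | E={x↦clo(λx. (x x), ∅)} | C=[x :: AP] | D=[(∅, {x↦clo(λx. (x x), ∅)}, ∅) :: ([4], ∅, [PRIM2(mul)])]]
→ 12 transitions taken and the configuration is still not final: no result within 12 steps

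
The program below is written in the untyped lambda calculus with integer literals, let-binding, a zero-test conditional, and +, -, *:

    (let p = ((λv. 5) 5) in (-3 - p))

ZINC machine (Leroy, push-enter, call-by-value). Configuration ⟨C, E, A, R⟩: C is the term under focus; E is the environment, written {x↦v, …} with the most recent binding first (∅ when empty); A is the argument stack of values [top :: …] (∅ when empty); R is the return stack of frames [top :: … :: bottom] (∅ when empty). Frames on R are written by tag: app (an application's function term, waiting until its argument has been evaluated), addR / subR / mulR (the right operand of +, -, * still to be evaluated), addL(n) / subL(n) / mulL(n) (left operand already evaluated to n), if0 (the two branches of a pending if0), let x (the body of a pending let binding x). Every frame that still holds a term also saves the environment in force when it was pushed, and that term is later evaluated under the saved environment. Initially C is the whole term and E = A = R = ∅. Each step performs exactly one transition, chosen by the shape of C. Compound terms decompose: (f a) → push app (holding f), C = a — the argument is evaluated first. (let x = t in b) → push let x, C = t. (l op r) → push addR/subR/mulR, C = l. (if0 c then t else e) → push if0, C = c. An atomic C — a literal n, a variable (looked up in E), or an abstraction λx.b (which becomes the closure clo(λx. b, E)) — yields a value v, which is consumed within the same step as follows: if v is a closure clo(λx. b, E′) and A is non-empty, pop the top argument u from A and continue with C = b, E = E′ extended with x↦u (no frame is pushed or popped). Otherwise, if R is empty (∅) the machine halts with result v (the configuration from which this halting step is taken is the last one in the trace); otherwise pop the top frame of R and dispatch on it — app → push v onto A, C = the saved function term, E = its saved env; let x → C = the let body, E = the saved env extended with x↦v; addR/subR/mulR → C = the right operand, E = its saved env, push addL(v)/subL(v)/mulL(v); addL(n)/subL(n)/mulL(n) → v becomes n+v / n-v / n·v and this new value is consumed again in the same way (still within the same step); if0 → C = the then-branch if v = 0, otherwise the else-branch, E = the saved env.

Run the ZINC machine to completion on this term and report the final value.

Answer: -8

Derivation:
step 0: [C=(let p = ((λv. 5) 5) in (-3 - p)) | E=∅ | A=∅ | R=∅]
step 1: [C=((λv. 5) 5) | E=∅ | A=∅ | R=[let p]]
step 2: [C=5 | E=∅ | A=∅ | R=[app :: let p]]
step 3: [C=(λv. 5) | E=∅ | A=[5] | R=[let p]]
step 4: [C=5 | E={v↦5} | A=∅ | R=[let p]]
step 5: [C=(-3 - p) | E={p↦5} | A=∅ | R=∅]
step 6: [C=-3 | E={p↦5} | A=∅ | R=[subR]]
step 7: [C=p | E={p↦5} | A=∅ | R=[subL(-3)]]
→ final value -8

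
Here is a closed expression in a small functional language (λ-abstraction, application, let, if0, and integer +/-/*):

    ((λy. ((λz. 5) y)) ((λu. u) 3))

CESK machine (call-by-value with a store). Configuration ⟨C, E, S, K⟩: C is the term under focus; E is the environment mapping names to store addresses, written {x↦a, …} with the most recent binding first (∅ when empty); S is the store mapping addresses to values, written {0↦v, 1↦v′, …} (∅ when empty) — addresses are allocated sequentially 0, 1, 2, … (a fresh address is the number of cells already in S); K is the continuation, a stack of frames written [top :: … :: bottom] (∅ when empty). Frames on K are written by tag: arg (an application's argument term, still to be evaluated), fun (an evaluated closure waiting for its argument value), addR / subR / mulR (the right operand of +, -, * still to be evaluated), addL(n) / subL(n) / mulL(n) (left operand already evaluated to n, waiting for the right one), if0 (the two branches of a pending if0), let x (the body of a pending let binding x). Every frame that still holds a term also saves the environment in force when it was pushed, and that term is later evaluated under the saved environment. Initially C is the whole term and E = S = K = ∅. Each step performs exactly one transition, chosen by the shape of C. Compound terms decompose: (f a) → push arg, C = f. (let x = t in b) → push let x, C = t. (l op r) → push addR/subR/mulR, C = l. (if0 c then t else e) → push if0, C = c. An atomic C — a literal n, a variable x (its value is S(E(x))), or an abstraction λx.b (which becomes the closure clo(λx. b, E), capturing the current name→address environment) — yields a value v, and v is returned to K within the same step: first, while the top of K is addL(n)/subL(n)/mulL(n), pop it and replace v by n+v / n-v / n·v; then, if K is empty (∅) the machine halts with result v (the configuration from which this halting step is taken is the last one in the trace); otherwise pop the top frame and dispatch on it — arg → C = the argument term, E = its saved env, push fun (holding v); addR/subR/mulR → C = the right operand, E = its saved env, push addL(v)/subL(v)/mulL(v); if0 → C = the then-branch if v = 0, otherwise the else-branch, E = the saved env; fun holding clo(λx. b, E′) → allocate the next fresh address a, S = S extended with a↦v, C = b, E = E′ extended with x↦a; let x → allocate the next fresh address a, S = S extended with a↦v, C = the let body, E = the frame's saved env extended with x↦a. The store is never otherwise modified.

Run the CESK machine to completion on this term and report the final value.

Answer: 5

Machine steps:
0. ⟨C=((λy. ((λz. 5) y)) ((λu. u) 3)); E=∅; S=∅; K=∅⟩
1. ⟨C=(λy. ((λz. 5) y)); E=∅; S=∅; K=[arg]⟩
2. ⟨C=((λu. u) 3); E=∅; S=∅; K=[fun]⟩
3. ⟨C=(λu. u); E=∅; S=∅; K=[arg :: fun]⟩
4. ⟨C=3; E=∅; S=∅; K=[fun :: fun]⟩
5. ⟨C=u; E={u↦0}; S={0↦3}; K=[fun]⟩
6. ⟨C=((λz. 5) y); E={y↦1}; S={0↦3, 1↦3}; K=∅⟩
7. ⟨C=(λz. 5); E={y↦1}; S={0↦3, 1↦3}; K=[arg]⟩
8. ⟨C=y; E={y↦1}; S={0↦3, 1↦3}; K=[fun]⟩
9. ⟨C=5; E={z↦2, y↦1}; S={0↦3, 1↦3, 2↦3}; K=∅⟩
→ final value 5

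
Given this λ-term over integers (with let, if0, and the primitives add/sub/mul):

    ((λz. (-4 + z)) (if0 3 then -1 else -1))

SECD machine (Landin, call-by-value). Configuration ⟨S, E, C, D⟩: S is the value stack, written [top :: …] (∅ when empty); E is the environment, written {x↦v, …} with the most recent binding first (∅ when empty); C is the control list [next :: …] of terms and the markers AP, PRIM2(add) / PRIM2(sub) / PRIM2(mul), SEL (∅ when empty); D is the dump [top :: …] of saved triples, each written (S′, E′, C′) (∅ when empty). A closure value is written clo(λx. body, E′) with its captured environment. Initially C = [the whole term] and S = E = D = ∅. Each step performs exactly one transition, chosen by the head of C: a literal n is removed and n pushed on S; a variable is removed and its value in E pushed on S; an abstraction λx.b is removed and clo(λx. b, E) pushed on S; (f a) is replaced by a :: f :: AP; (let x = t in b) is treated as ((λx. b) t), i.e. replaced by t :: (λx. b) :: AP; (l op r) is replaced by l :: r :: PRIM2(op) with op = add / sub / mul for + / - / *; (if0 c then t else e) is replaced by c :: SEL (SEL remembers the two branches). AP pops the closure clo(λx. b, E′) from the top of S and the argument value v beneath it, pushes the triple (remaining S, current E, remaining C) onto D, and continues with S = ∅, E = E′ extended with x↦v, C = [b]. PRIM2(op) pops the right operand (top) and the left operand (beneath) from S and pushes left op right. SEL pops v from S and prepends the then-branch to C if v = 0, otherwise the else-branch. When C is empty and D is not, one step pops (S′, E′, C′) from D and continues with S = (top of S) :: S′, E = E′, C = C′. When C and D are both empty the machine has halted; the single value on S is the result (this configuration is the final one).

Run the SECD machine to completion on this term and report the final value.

Answer: -5

Execution trace:
0. ⟨S=∅; E=∅; C=[((λz. (-4 + z)) (if0 3 then -1 else -1))]; D=∅⟩
1. ⟨S=∅; E=∅; C=[(if0 3 then -1 else -1) :: (λz. (-4 + z)) :: AP]; D=∅⟩
2. ⟨S=∅; E=∅; C=[3 :: SEL :: (λz. (-4 + z)) :: AP]; D=∅⟩
3. ⟨S=[3]; E=∅; C=[SEL :: (λz. (-4 + z)) :: AP]; D=∅⟩
4. ⟨S=∅; E=∅; C=[-1 :: (λz. (-4 + z)) :: AP]; D=∅⟩
5. ⟨S=[-1]; E=∅; C=[(λz. (-4 + z)) :: AP]; D=∅⟩
6. ⟨S=[clo(λz. (-4 + z), ∅) :: -1]; E=∅; C=[AP]; D=∅⟩
7. ⟨S=∅; E={z↦-1}; C=[(-4 + z)]; D=[(∅, ∅, ∅)]⟩
8. ⟨S=∅; E={z↦-1}; C=[-4 :: z :: PRIM2(add)]; D=[(∅, ∅, ∅)]⟩
9. ⟨S=[-4]; E={z↦-1}; C=[z :: PRIM2(add)]; D=[(∅, ∅, ∅)]⟩
10. ⟨S=[-1 :: -4]; E={z↦-1}; C=[PRIM2(add)]; D=[(∅, ∅, ∅)]⟩
11. ⟨S=[-5]; E={z↦-1}; C=∅; D=[(∅, ∅, ∅)]⟩
12. ⟨S=[-5]; E=∅; C=∅; D=∅⟩
→ final value -5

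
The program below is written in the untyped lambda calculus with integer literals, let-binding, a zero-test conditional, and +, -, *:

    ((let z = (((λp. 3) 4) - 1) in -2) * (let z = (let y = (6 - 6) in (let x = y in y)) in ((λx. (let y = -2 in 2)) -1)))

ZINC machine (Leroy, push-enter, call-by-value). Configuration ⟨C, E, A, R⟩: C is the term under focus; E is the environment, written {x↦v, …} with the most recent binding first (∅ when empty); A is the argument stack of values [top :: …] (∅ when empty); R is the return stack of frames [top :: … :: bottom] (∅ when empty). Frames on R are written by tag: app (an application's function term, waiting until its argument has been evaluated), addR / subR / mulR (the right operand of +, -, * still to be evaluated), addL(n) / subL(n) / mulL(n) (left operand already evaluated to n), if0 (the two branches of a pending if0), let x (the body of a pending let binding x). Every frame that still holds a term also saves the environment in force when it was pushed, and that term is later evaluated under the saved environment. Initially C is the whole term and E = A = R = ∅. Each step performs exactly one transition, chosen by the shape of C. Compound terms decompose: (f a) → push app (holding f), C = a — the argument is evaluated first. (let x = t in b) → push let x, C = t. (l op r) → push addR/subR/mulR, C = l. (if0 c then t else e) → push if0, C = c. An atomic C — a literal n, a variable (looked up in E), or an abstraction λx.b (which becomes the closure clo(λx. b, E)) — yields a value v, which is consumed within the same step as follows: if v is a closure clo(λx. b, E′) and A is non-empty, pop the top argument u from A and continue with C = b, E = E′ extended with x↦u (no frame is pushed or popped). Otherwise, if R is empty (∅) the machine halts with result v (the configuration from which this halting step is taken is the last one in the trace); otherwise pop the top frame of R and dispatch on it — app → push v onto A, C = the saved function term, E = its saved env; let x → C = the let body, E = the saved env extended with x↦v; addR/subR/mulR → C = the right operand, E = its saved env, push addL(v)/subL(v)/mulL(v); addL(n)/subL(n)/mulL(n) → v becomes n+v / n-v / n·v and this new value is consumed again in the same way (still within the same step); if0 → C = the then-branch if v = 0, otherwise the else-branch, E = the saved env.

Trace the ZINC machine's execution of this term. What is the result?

Answer: -4

Machine steps:
[0] <C=((let z = (((λp. 3) 4) - 1) in -2) * (let z = (let y = (6 - 6) in (let x = y in y)) in ((λx. (let y = -2 in 2)) -1))), E=∅, A=∅, R=∅>
[1] <C=(let z = (((λp. 3) 4) - 1) in -2), E=∅, A=∅, R=[mulR]>
[2] <C=(((λp. 3) 4) - 1), E=∅, A=∅, R=[let z :: mulR]>
[3] <C=((λp. 3) 4), E=∅, A=∅, R=[subR :: let z :: mulR]>
[4] <C=4, E=∅, A=∅, R=[app :: subR :: let z :: mulR]>
[5] <C=(λp. 3), E=∅, A=[4], R=[subR :: let z :: mulR]>
[6] <C=3, E={p↦4}, A=∅, R=[subR :: let z :: mulR]>
[7] <C=1, E=∅, A=∅, R=[subL(3) :: let z :: mulR]>
[8] <C=-2, E={z↦2}, A=∅, R=[mulR]>
[9] <C=(let z = (let y = (6 - 6) in (let x = y in y)) in ((λx. (let y = -2 in 2)) -1)), E=∅, A=∅, R=[mulL(-2)]>
[10] <C=(let y = (6 - 6) in (let x = y in y)), E=∅, A=∅, R=[let z :: mulL(-2)]>
[11] <C=(6 - 6), E=∅, A=∅, R=[let y :: let z :: mulL(-2)]>
[12] <C=6, E=∅, A=∅, R=[subR :: let y :: let z :: mulL(-2)]>
[13] <C=6, E=∅, A=∅, R=[subL(6) :: let y :: let z :: mulL(-2)]>
[14] <C=(let x = y in y), E={y↦0}, A=∅, R=[let z :: mulL(-2)]>
[15] <C=y, E={y↦0}, A=∅, R=[let x :: let z :: mulL(-2)]>
[16] <C=y, E={x↦0, y↦0}, A=∅, R=[let z :: mulL(-2)]>
[17] <C=((λx. (let y = -2 in 2)) -1), E={z↦0}, A=∅, R=[mulL(-2)]>
[18] <C=-1, E={z↦0}, A=∅, R=[app :: mulL(-2)]>
[19] <C=(λx. (let y = -2 in 2)), E={z↦0}, A=[-1], R=[mulL(-2)]>
[20] <C=(let y = -2 in 2), E={x↦-1, z↦0}, A=∅, R=[mulL(-2)]>
[21] <C=-2, E={x↦-1, z↦0}, A=∅, R=[let y :: mulL(-2)]>
[22] <C=2, E={y↦-2, x↦-1, z↦0}, A=∅, R=[mulL(-2)]>
→ final value -4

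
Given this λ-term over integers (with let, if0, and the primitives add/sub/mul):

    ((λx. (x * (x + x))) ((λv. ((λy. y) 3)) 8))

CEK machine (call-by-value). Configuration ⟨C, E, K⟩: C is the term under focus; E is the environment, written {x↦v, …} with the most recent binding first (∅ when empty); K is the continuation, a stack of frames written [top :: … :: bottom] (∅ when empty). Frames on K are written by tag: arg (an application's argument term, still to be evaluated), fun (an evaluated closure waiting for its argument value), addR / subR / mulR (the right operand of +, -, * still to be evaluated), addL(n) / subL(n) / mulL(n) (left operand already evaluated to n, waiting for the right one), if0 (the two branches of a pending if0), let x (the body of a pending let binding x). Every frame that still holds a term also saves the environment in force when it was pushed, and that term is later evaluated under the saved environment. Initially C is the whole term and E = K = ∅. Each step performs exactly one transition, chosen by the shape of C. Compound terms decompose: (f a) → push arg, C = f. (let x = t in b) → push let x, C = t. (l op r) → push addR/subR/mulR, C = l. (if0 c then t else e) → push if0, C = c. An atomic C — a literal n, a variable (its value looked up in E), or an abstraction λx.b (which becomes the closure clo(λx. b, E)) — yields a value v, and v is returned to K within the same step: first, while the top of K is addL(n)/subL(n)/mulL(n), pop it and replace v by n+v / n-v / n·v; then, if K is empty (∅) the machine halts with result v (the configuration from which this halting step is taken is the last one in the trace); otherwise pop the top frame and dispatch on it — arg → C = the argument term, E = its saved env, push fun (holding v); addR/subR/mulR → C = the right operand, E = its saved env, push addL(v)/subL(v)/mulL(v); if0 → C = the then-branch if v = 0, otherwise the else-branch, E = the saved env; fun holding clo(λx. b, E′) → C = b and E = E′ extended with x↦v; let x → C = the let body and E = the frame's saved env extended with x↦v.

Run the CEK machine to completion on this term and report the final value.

t=0: <C=((λx. (x * (x + x))) ((λv. ((λy. y) 3)) 8)), E=∅, K=∅>
t=1: <C=(λx. (x * (x + x))), E=∅, K=[arg]>
t=2: <C=((λv. ((λy. y) 3)) 8), E=∅, K=[fun]>
t=3: <C=(λv. ((λy. y) 3)), E=∅, K=[arg :: fun]>
t=4: <C=8, E=∅, K=[fun :: fun]>
t=5: <C=((λy. y) 3), E={v↦8}, K=[fun]>
t=6: <C=(λy. y), E={v↦8}, K=[arg :: fun]>
t=7: <C=3, E={v↦8}, K=[fun :: fun]>
t=8: <C=y, E={y↦3, v↦8}, K=[fun]>
t=9: <C=(x * (x + x)), E={x↦3}, K=∅>
t=10: <C=x, E={x↦3}, K=[mulR]>
t=11: <C=(x + x), E={x↦3}, K=[mulL(3)]>
t=12: <C=x, E={x↦3}, K=[addR :: mulL(3)]>
t=13: <C=x, E={x↦3}, K=[addL(3) :: mulL(3)]>
→ final value 18

Answer: 18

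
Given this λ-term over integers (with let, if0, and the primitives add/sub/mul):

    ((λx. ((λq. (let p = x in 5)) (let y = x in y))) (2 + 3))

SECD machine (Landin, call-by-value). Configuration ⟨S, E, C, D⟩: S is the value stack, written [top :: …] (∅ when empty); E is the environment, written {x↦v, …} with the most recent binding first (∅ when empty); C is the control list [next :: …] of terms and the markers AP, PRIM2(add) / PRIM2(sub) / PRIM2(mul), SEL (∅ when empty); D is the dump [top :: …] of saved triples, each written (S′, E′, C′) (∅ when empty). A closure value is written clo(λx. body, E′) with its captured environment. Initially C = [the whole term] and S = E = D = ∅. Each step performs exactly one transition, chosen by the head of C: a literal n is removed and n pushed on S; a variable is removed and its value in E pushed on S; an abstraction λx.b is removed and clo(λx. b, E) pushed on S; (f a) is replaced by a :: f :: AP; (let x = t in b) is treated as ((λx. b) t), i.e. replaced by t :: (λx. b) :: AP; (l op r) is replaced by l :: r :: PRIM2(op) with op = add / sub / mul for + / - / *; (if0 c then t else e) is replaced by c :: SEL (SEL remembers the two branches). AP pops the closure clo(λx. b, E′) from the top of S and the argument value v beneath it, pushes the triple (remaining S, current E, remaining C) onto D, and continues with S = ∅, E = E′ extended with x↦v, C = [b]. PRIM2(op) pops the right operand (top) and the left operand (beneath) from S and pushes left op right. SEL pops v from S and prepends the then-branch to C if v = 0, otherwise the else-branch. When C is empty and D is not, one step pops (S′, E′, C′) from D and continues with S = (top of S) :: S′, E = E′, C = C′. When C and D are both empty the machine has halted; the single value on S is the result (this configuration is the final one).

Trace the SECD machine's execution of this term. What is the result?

Answer: 5

Execution trace:
t=0: [S=∅ | E=∅ | C=[((λx. ((λq. (let p = x in 5)) (let y = x in y))) (2 + 3))] | D=∅]
t=1: [S=∅ | E=∅ | C=[(2 + 3) :: (λx. ((λq. (let p = x in 5)) (let y = x in y))) :: AP] | D=∅]
t=2: [S=∅ | E=∅ | C=[2 :: 3 :: PRIM2(add) :: (λx. ((λq. (let p = x in 5)) (let y = x in y))) :: AP] | D=∅]
t=3: [S=[2] | E=∅ | C=[3 :: PRIM2(add) :: (λx. ((λq. (let p = x in 5)) (let y = x in y))) :: AP] | D=∅]
t=4: [S=[3 :: 2] | E=∅ | C=[PRIM2(add) :: (λx. ((λq. (let p = x in 5)) (let y = x in y))) :: AP] | D=∅]
t=5: [S=[5] | E=∅ | C=[(λx. ((λq. (let p = x in 5)) (let y = x in y))) :: AP] | D=∅]
t=6: [S=[clo(λx. ((λq. (let p = x in 5)) (let y = x in y)), ∅) :: 5] | E=∅ | C=[AP] | D=∅]
t=7: [S=∅ | E={x↦5} | C=[((λq. (let p = x in 5)) (let y = x in y))] | D=[(∅, ∅, ∅)]]
t=8: [S=∅ | E={x↦5} | C=[(let y = x in y) :: (λq. (let p = x in 5)) :: AP] | D=[(∅, ∅, ∅)]]
t=9: [S=∅ | E={x↦5} | C=[x :: (λy. y) :: AP :: (λq. (let p = x in 5)) :: AP] | D=[(∅, ∅, ∅)]]
t=10: [S=[5] | E={x↦5} | C=[(λy. y) :: AP :: (λq. (let p = x in 5)) :: AP] | D=[(∅, ∅, ∅)]]
t=11: [S=[clo(λy. y, {x↦5}) :: 5] | E={x↦5} | C=[AP :: (λq. (let p = x in 5)) :: AP] | D=[(∅, ∅, ∅)]]
t=12: [S=∅ | E={y↦5, x↦5} | C=[y] | D=[(∅, {x↦5}, [(λq. (let p = x in 5)) :: AP]) :: (∅, ∅, ∅)]]
t=13: [S=[5] | E={y↦5, x↦5} | C=∅ | D=[(∅, {x↦5}, [(λq. (let p = x in 5)) :: AP]) :: (∅, ∅, ∅)]]
t=14: [S=[5] | E={x↦5} | C=[(λq. (let p = x in 5)) :: AP] | D=[(∅, ∅, ∅)]]
t=15: [S=[clo(λq. (let p = x in 5), {x↦5}) :: 5] | E={x↦5} | C=[AP] | D=[(∅, ∅, ∅)]]
t=16: [S=∅ | E={q↦5, x↦5} | C=[(let p = x in 5)] | D=[(∅, {x↦5}, ∅) :: (∅, ∅, ∅)]]
t=17: [S=∅ | E={q↦5, x↦5} | C=[x :: (λp. 5) :: AP] | D=[(∅, {x↦5}, ∅) :: (∅, ∅, ∅)]]
t=18: [S=[5] | E={q↦5, x↦5} | C=[(λp. 5) :: AP] | D=[(∅, {x↦5}, ∅) :: (∅, ∅, ∅)]]
t=19: [S=[clo(λp. 5, {q↦5, x↦5}) :: 5] | E={q↦5, x↦5} | C=[AP] | D=[(∅, {x↦5}, ∅) :: (∅, ∅, ∅)]]
t=20: [S=∅ | E={p↦5, q↦5, x↦5} | C=[5] | D=[(∅, {q↦5, x↦5}, ∅) :: (∅, {x↦5}, ∅) :: (∅, ∅, ∅)]]
t=21: [S=[5] | E={p↦5, q↦5, x↦5} | C=∅ | D=[(∅, {q↦5, x↦5}, ∅) :: (∅, {x↦5}, ∅) :: (∅, ∅, ∅)]]
t=22: [S=[5] | E={q↦5, x↦5} | C=∅ | D=[(∅, {x↦5}, ∅) :: (∅, ∅, ∅)]]
t=23: [S=[5] | E={x↦5} | C=∅ | D=[(∅, ∅, ∅)]]
t=24: [S=[5] | E=∅ | C=∅ | D=∅]
→ final value 5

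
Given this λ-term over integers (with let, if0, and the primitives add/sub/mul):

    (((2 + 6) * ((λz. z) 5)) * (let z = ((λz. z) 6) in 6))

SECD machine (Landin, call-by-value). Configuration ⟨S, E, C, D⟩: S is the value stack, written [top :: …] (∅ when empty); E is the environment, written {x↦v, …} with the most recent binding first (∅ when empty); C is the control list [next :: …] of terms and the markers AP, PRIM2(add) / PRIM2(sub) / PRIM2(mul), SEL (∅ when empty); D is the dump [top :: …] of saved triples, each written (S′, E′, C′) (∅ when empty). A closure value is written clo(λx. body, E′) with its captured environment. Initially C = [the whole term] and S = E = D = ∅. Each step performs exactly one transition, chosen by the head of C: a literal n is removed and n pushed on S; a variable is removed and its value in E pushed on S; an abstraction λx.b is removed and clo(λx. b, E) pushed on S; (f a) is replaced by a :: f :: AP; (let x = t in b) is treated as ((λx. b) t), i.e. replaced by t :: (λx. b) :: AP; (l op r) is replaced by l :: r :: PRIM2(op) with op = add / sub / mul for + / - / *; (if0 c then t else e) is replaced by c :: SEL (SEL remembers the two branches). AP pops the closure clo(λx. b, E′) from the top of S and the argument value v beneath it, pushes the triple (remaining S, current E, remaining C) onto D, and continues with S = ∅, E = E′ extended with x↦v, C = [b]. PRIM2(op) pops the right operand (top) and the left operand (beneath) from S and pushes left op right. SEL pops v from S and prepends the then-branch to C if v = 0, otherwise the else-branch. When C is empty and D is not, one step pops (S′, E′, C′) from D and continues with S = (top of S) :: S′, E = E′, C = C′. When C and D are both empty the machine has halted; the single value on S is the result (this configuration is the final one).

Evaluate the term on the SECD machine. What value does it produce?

[0] ⟨S=∅; E=∅; C=[(((2 + 6) * ((λz. z) 5)) * (let z = ((λz. z) 6) in 6))]; D=∅⟩
[1] ⟨S=∅; E=∅; C=[((2 + 6) * ((λz. z) 5)) :: (let z = ((λz. z) 6) in 6) :: PRIM2(mul)]; D=∅⟩
[2] ⟨S=∅; E=∅; C=[(2 + 6) :: ((λz. z) 5) :: PRIM2(mul) :: (let z = ((λz. z) 6) in 6) :: PRIM2(mul)]; D=∅⟩
[3] ⟨S=∅; E=∅; C=[2 :: 6 :: PRIM2(add) :: ((λz. z) 5) :: PRIM2(mul) :: (let z = ((λz. z) 6) in 6) :: PRIM2(mul)]; D=∅⟩
[4] ⟨S=[2]; E=∅; C=[6 :: PRIM2(add) :: ((λz. z) 5) :: PRIM2(mul) :: (let z = ((λz. z) 6) in 6) :: PRIM2(mul)]; D=∅⟩
[5] ⟨S=[6 :: 2]; E=∅; C=[PRIM2(add) :: ((λz. z) 5) :: PRIM2(mul) :: (let z = ((λz. z) 6) in 6) :: PRIM2(mul)]; D=∅⟩
[6] ⟨S=[8]; E=∅; C=[((λz. z) 5) :: PRIM2(mul) :: (let z = ((λz. z) 6) in 6) :: PRIM2(mul)]; D=∅⟩
[7] ⟨S=[8]; E=∅; C=[5 :: (λz. z) :: AP :: PRIM2(mul) :: (let z = ((λz. z) 6) in 6) :: PRIM2(mul)]; D=∅⟩
[8] ⟨S=[5 :: 8]; E=∅; C=[(λz. z) :: AP :: PRIM2(mul) :: (let z = ((λz. z) 6) in 6) :: PRIM2(mul)]; D=∅⟩
[9] ⟨S=[clo(λz. z, ∅) :: 5 :: 8]; E=∅; C=[AP :: PRIM2(mul) :: (let z = ((λz. z) 6) in 6) :: PRIM2(mul)]; D=∅⟩
[10] ⟨S=∅; E={z↦5}; C=[z]; D=[([8], ∅, [PRIM2(mul) :: (let z = ((λz. z) 6) in 6) :: PRIM2(mul)])]⟩
[11] ⟨S=[5]; E={z↦5}; C=∅; D=[([8], ∅, [PRIM2(mul) :: (let z = ((λz. z) 6) in 6) :: PRIM2(mul)])]⟩
[12] ⟨S=[5 :: 8]; E=∅; C=[PRIM2(mul) :: (let z = ((λz. z) 6) in 6) :: PRIM2(mul)]; D=∅⟩
[13] ⟨S=[40]; E=∅; C=[(let z = ((λz. z) 6) in 6) :: PRIM2(mul)]; D=∅⟩
[14] ⟨S=[40]; E=∅; C=[((λz. z) 6) :: (λz. 6) :: AP :: PRIM2(mul)]; D=∅⟩
[15] ⟨S=[40]; E=∅; C=[6 :: (λz. z) :: AP :: (λz. 6) :: AP :: PRIM2(mul)]; D=∅⟩
[16] ⟨S=[6 :: 40]; E=∅; C=[(λz. z) :: AP :: (λz. 6) :: AP :: PRIM2(mul)]; D=∅⟩
[17] ⟨S=[clo(λz. z, ∅) :: 6 :: 40]; E=∅; C=[AP :: (λz. 6) :: AP :: PRIM2(mul)]; D=∅⟩
[18] ⟨S=∅; E={z↦6}; C=[z]; D=[([40], ∅, [(λz. 6) :: AP :: PRIM2(mul)])]⟩
[19] ⟨S=[6]; E={z↦6}; C=∅; D=[([40], ∅, [(λz. 6) :: AP :: PRIM2(mul)])]⟩
[20] ⟨S=[6 :: 40]; E=∅; C=[(λz. 6) :: AP :: PRIM2(mul)]; D=∅⟩
[21] ⟨S=[clo(λz. 6, ∅) :: 6 :: 40]; E=∅; C=[AP :: PRIM2(mul)]; D=∅⟩
[22] ⟨S=∅; E={z↦6}; C=[6]; D=[([40], ∅, [PRIM2(mul)])]⟩
[23] ⟨S=[6]; E={z↦6}; C=∅; D=[([40], ∅, [PRIM2(mul)])]⟩
[24] ⟨S=[6 :: 40]; E=∅; C=[PRIM2(mul)]; D=∅⟩
[25] ⟨S=[240]; E=∅; C=∅; D=∅⟩
→ final value 240

Answer: 240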